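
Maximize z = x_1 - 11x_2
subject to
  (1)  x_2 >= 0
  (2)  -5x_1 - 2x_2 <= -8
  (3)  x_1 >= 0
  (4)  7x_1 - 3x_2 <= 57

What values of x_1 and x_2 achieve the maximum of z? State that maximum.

x_1 = 57/7, x_2 = 0, maximum z = 57/7

Feasible corners and z = x_1 - 11x_2:
  (8/5, 0) → z = 8/5
  (57/7, 0) → z = 57/7
  (0, 4) → z = -44
The feasible region is unbounded (it extends along (0, 1), (3, 7)), but z strictly decreases along every unbounded feasible direction, so there is no improving ray and the maximum is attained at a vertex.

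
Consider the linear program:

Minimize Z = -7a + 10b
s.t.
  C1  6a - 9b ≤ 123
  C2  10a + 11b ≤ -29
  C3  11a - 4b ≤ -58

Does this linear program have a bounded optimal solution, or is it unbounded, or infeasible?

Extreme points and Z = -7a + 10b:
  (-338/25, -567/25) → Z = -3304/25
  (-754/161, 261/161) → Z = 7888/161
The feasible region has finitely many vertices and no improving ray; the minimum is -3304/25 at (-338/25, -567/25).

bounded optimum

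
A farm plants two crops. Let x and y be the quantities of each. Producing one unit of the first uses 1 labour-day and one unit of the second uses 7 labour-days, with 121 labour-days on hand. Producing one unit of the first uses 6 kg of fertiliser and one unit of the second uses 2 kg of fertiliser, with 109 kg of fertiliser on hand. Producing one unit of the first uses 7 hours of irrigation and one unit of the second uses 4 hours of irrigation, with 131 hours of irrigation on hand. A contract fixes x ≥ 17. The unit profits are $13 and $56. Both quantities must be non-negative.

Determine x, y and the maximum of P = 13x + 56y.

x = 17, y = 3, maximum P = 389

Corner points and P = 13x + 56y:
  (109/6, 0) → P = 1417/6
  (17, 0) → P = 221
  (87/5, 23/10) → P = 355
  (17, 3) → P = 389

The binding constraints are 7x + 4y = 131 and x = 17.
Solving simultaneously gives x = 17, y = 3.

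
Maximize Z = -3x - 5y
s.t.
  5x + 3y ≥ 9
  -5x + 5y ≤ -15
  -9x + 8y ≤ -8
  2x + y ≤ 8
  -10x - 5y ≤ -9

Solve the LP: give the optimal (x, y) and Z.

x = 15, y = -22, maximum Z = 65

Corner points and Z = -3x - 5y:
  (9/4, -3/4) → Z = -3
  (15, -22) → Z = 65
  (11/3, 2/3) → Z = -43/3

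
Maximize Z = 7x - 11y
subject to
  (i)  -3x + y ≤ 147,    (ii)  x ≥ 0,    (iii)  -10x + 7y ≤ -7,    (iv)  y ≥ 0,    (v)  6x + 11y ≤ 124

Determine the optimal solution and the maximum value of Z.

x = 62/3, y = 0, maximum Z = 434/3

Vertices and Z = 7x - 11y:
  (7/10, 0) → Z = 49/10
  (945/152, 599/76) → Z = -6563/152
  (62/3, 0) → Z = 434/3

The optimum lies where y = 0 and 6x + 11y = 124.
Solving simultaneously gives x = 62/3, y = 0.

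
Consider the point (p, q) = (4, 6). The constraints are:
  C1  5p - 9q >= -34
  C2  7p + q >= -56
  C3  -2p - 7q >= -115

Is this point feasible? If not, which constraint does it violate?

C1: -34 ≥ -34 ✓
C2: 34 ≥ -56 ✓
C3: -50 ≥ -115 ✓

feasible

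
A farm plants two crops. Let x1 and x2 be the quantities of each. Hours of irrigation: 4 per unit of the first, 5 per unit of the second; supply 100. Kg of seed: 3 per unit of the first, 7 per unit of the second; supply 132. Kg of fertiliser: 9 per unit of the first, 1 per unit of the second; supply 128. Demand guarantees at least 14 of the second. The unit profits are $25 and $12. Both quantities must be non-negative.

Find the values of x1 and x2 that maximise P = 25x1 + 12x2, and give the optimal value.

x1 = 15/2, x2 = 14, maximum P = 711/2

Vertices and P = 25x1 + 12x2:
  (0, 132/7) → P = 1584/7
  (0, 14) → P = 168
  (40/13, 228/13) → P = 3736/13
  (15/2, 14) → P = 711/2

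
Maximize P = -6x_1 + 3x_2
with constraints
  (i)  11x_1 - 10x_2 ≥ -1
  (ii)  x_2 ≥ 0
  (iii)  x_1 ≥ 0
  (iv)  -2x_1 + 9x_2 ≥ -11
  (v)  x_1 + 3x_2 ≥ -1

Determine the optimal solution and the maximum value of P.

x_1 = 0, x_2 = 1/10, maximum P = 3/10

The feasible region is unbounded (it extends along (10, 11), (9, 2)), but P strictly decreases along every unbounded feasible direction, so there is no improving ray and the maximum is attained at a vertex.

The optimum lies where 11x_1 - 10x_2 = -1 and x_1 = 0.
Solving simultaneously gives x_1 = 0, x_2 = 1/10.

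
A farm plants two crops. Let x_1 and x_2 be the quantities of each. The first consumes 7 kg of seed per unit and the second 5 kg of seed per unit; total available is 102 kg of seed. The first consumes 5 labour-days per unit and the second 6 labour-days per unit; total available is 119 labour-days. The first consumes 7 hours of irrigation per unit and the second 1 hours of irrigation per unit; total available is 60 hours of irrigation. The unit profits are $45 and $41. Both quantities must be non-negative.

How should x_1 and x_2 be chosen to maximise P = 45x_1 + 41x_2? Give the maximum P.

Extreme points and P = 45x_1 + 41x_2:
  (0, 0) → P = 0
  (0, 119/6) → P = 4879/6
  (60/7, 0) → P = 2700/7
  (1, 19) → P = 824
  (99/14, 21/2) → P = 5241/7

x_1 = 1, x_2 = 19, maximum P = 824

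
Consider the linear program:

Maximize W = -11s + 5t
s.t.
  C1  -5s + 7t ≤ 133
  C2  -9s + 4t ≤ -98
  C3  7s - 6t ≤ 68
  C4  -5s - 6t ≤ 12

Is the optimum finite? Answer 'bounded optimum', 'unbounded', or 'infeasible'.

Extreme points and W = -11s + 5t:
  (1218/43, 1687/43) → W = -4963/43
  (1274/19, 1271/19) → W = -7659/19
  (158/13, 37/13) → W = -1553/13
The feasible region has finitely many vertices and no improving ray; the maximum is -4963/43 at (1218/43, 1687/43).

bounded optimum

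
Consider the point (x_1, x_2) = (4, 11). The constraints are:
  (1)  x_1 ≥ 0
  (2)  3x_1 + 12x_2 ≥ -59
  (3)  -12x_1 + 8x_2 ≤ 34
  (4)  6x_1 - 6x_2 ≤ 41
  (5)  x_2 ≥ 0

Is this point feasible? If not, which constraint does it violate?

not feasible — violates (3)

Constraint (3): -12x_1 + 8x_2 = 40, which is not ≤ 34. All other constraints are satisfied.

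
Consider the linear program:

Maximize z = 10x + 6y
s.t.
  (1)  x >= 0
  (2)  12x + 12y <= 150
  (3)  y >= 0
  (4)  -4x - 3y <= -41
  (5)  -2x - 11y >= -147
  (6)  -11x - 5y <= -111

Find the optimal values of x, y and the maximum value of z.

x = 25/2, y = 0, maximum z = 125

Corner points and z = 10x + 6y:
  (25/2, 0) → z = 125
  (97/12, 53/12) → z = 322/3
  (41/4, 0) → z = 205/2
  (128/13, 7/13) → z = 1322/13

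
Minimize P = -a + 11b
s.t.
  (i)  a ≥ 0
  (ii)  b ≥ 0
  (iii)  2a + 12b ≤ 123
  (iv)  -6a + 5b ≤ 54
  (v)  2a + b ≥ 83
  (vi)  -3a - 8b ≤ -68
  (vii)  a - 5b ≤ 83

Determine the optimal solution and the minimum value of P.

Extreme points and P = -a + 11b:
  (123/2, 0) → P = -123/2
  (83/2, 0) → P = -83/2
  (873/22, 40/11) → P = 7/22

The optimum lies where b = 0 and 2a + 12b = 123.
Solving simultaneously gives a = 123/2, b = 0.

a = 123/2, b = 0, minimum P = -123/2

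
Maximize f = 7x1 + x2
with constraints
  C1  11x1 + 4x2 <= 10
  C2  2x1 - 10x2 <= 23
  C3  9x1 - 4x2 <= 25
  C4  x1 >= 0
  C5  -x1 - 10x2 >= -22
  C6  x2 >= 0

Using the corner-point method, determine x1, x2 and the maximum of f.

x1 = 10/11, x2 = 0, maximum f = 70/11

Feasible corners and f = 7x1 + x2:
  (6/53, 116/53) → f = 158/53
  (10/11, 0) → f = 70/11
  (0, 11/5) → f = 11/5
  (0, 0) → f = 0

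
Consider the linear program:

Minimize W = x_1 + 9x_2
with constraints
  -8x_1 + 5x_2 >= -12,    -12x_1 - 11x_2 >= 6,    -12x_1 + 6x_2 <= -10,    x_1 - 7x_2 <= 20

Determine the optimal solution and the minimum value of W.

Vertices and W = x_1 + 9x_2:
  (51/74, -48/37) → W = -813/74
  (-16/51, -148/51) → W = -1348/51
  (37/102, -16/17) → W = -827/102
  (-25/39, -115/39) → W = -1060/39

At the optimal vertex, -12x_1 + 6x_2 = -10 and x_1 - 7x_2 = 20.
Solving simultaneously gives x_1 = -25/39, x_2 = -115/39.

x_1 = -25/39, x_2 = -115/39, minimum W = -1060/39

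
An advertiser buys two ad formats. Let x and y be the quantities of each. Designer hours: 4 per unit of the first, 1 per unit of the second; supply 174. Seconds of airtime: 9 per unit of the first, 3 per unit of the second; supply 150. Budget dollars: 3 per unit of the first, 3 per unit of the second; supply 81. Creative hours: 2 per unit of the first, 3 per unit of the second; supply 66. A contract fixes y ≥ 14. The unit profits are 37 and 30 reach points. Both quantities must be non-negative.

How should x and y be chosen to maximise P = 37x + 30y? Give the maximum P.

Corner points and P = 37x + 30y:
  (0, 22) → P = 660
  (0, 14) → P = 420
  (12, 14) → P = 864

At the optimal vertex, 9x + 3y = 150 and 2x + 3y = 66.
Solving simultaneously gives x = 12, y = 14.

x = 12, y = 14, maximum P = 864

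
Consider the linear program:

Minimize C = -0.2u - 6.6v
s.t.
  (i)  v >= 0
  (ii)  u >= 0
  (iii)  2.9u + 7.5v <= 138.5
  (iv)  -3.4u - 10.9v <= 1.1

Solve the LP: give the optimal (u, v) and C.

u = 0, v = 277/15, minimum C = -3047/25

Vertices and C = -0.2u - 6.6v:
  (0, 0) → C = 0
  (1385/29, 0) → C = -277/29
  (0, 277/15) → C = -3047/25

The binding constraints are u = 0 and 2.9u + 7.5v = 138.5.
Solving simultaneously gives u = 0, v = 277/15.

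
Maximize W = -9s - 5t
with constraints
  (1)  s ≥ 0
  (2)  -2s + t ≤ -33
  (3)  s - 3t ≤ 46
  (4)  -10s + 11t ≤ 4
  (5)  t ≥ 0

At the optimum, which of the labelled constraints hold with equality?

Corner points and W = -9s - 5t:
  (367/12, 169/6) → W = -4993/12
  (33/2, 0) → W = -297/2
  (46, 0) → W = -414
The feasible region is unbounded (it extends along (11, 10), (3, 1)), but W strictly decreases along every unbounded feasible direction, so there is no improving ray and the maximum is attained at a vertex.

The maximum is at (33/2, 0). Substituting into each constraint, equality holds for (2) and (5); the remaining constraints have slack.

(2) and (5)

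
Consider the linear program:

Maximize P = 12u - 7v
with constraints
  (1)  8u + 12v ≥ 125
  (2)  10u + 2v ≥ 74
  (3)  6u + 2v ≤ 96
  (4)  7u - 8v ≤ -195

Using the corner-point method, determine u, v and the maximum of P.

u = 189/31, v = 921/31, maximum P = -4179/31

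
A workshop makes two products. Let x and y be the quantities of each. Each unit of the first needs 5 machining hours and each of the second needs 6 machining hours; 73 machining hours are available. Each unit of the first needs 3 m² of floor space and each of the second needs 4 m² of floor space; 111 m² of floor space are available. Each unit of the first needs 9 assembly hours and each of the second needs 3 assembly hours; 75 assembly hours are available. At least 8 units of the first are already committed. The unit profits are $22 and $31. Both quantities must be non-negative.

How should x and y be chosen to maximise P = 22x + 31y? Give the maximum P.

x = 8, y = 1, maximum P = 207

Vertices and P = 22x + 31y:
  (25/3, 0) → P = 550/3
  (8, 0) → P = 176
  (8, 1) → P = 207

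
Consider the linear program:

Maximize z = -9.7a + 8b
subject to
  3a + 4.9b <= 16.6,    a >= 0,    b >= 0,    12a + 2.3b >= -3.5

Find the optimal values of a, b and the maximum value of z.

Vertices and z = -9.7a + 8b:
  (0, 166/49) → z = 1328/49
  (83/15, 0) → z = -8051/150
  (0, 0) → z = 0

The optimum lies where 3a + 4.9b = 16.6 and a = 0.
Solving simultaneously gives a = 0, b = 166/49.

a = 0, b = 166/49, maximum z = 1328/49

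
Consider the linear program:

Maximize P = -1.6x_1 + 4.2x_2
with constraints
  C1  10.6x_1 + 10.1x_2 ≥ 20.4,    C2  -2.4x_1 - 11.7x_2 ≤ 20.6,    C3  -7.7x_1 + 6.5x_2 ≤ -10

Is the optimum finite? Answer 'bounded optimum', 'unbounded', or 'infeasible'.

From the feasible point (22337/4989, -13366/4989), moving in the direction (6.5, 7.7) keeps every constraint satisfied while P increases without bound.

unbounded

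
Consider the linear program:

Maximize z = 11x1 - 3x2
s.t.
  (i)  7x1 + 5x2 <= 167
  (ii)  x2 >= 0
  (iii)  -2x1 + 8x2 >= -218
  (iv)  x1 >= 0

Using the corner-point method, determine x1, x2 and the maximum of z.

Corner points and z = 11x1 - 3x2:
  (167/7, 0) → z = 1837/7
  (0, 167/5) → z = -501/5
  (0, 0) → z = 0

x1 = 167/7, x2 = 0, maximum z = 1837/7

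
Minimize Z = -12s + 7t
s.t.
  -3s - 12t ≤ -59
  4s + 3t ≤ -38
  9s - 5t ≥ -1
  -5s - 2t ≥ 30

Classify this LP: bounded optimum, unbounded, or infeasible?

The boundaries -3s - 12t = -59 and 4s + 3t = -38 meet at (-211/13, 350/39), but that point violates 9s - 5t ≥ -1. Every candidate vertex is excluded by some other constraint, so the feasible region is empty.

infeasible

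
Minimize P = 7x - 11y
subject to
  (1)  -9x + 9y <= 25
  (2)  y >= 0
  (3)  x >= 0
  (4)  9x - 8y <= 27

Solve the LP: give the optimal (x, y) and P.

x = 443/9, y = 52, minimum P = -2047/9

Feasible corners and P = 7x - 11y:
  (0, 25/9) → P = -275/9
  (443/9, 52) → P = -2047/9
  (0, 0) → P = 0
  (3, 0) → P = 21

At the optimal vertex, -9x + 9y = 25 and 9x - 8y = 27.
Solving simultaneously gives x = 443/9, y = 52.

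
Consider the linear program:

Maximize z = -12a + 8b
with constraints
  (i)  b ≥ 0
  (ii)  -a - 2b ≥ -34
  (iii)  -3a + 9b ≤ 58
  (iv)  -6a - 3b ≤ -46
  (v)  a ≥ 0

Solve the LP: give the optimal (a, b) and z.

Feasible corners and z = -12a + 8b:
  (34, 0) → z = -408
  (23/3, 0) → z = -92
  (38/3, 32/3) → z = -200/3
  (80/21, 54/7) → z = 16

a = 80/21, b = 54/7, maximum z = 16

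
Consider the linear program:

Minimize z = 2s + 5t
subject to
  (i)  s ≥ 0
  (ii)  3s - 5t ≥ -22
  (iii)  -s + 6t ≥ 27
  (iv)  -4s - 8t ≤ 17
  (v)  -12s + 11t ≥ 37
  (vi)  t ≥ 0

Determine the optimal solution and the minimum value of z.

Feasible corners and z = 2s + 5t:
  (3/13, 59/13) → z = 301/13
  (19/9, 17/3) → z = 293/9
  (75/61, 287/61) → z = 1585/61

s = 3/13, t = 59/13, minimum z = 301/13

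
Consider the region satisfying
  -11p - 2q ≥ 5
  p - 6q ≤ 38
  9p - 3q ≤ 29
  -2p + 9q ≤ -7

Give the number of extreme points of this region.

3

Intersecting each pair of boundary lines and keeping only the points that satisfy every inequality leaves:
  (23/34, -423/68)
  (-31/103, -87/103)
  (-100, -23)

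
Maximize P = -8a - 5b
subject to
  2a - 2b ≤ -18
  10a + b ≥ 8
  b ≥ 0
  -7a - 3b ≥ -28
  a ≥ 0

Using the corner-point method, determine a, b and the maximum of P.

Feasible corners and P = -8a - 5b:
  (1/10, 91/10) → P = -463/10
  (0, 9) → P = -45
  (0, 28/3) → P = -140/3

a = 0, b = 9, maximum P = -45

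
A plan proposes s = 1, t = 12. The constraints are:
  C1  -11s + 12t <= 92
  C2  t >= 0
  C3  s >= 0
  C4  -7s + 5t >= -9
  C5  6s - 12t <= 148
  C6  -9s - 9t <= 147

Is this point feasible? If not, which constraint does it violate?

not feasible — violates C1

Constraint C1: -11s + 12t = 133, which is not ≤ 92. All other constraints are satisfied.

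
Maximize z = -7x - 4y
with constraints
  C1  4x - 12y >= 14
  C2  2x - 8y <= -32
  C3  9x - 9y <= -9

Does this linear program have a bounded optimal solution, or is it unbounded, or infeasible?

The boundaries 4x - 12y = 14 and 2x - 8y = -32 meet at (62, 39/2), but that point violates 9x - 9y ≤ -9. Every candidate vertex is excluded by some other constraint, so the feasible region is empty.

infeasible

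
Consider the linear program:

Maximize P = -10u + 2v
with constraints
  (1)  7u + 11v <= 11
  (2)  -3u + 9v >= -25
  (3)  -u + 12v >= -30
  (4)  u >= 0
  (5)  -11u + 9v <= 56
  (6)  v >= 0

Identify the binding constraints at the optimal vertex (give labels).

Corner points and P = -10u + 2v:
  (0, 1) → P = 2
  (11/7, 0) → P = -110/7
  (0, 0) → P = 0

The maximum is at (0, 1). Substituting into each constraint, equality holds for (1) and (4); the remaining constraints have slack.

(1) and (4)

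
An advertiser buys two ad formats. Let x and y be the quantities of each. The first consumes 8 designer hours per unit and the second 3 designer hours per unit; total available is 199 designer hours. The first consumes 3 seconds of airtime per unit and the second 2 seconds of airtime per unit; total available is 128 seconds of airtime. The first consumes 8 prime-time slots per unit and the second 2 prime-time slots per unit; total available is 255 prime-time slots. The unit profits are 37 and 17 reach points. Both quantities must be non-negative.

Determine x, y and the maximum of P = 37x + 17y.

x = 2, y = 61, maximum P = 1111

Extreme points and P = 37x + 17y:
  (0, 0) → P = 0
  (0, 64) → P = 1088
  (199/8, 0) → P = 7363/8
  (2, 61) → P = 1111

The optimum lies where 8x + 3y = 199 and 3x + 2y = 128.
Solving simultaneously gives x = 2, y = 61.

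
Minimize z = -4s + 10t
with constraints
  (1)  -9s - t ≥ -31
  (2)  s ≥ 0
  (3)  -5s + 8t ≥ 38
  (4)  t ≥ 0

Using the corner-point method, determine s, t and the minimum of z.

s = 0, t = 19/4, minimum z = 95/2

Vertices and z = -4s + 10t:
  (0, 31) → z = 310
  (30/11, 71/11) → z = 590/11
  (0, 19/4) → z = 95/2

At the optimal vertex, s = 0 and -5s + 8t = 38.
Solving simultaneously gives s = 0, t = 19/4.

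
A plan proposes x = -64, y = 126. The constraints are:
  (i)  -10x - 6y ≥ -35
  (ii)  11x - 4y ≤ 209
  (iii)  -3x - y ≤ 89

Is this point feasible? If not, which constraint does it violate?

Constraint (i): -10x - 6y = -116, which is not ≥ -35. All other constraints are satisfied.

not feasible — violates (i)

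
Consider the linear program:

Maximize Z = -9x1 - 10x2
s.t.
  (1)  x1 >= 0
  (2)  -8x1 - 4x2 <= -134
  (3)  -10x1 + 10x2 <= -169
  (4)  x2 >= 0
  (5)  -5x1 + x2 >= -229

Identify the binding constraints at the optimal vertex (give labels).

(3) and (4)

Extreme points and Z = -9x1 - 10x2:
  (169/10, 0) → Z = -1521/10
  (2121/40, 289/8) → Z = -33539/40
  (229/5, 0) → Z = -2061/5

The maximum is at (169/10, 0). Substituting into each constraint, equality holds for (3) and (4); the remaining constraints have slack.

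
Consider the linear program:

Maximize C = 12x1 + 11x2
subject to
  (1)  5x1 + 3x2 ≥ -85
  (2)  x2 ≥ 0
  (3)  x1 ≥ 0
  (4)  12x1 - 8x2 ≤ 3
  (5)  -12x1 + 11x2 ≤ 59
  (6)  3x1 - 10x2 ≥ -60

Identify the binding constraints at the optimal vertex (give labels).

(4) and (6)

Feasible corners and C = 12x1 + 11x2:
  (0, 0) → C = 0
  (1/4, 0) → C = 3
  (0, 59/11) → C = 59
  (85/16, 243/32) → C = 4713/32
  (70/87, 181/29) → C = 2271/29

The maximum is at (85/16, 243/32). Substituting into each constraint, equality holds for (4) and (6); the remaining constraints have slack.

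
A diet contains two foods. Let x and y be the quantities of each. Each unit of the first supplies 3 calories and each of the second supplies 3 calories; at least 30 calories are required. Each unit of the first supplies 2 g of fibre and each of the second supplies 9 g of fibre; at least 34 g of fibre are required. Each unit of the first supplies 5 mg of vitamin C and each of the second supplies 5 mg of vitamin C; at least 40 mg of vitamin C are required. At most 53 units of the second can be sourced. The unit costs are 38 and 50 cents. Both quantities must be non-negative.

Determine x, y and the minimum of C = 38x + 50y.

x = 8, y = 2, minimum C = 404

Extreme points and C = 38x + 50y:
  (0, 10) → C = 500
  (0, 53) → C = 2650
  (17, 0) → C = 646
  (8, 2) → C = 404
The feasible region is unbounded (it extends along (1, 0)), but C strictly increases along every unbounded feasible direction, so there is no improving ray and the minimum is attained at a vertex.

At the optimal vertex, 3x + 3y = 30 and 2x + 9y = 34.
Solving simultaneously gives x = 8, y = 2.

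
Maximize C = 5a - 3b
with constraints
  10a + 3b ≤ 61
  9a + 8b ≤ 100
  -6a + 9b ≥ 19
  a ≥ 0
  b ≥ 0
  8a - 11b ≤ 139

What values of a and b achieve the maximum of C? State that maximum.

Extreme points and C = 5a - 3b:
  (188/53, 451/53) → C = -413/53
  (41/9, 139/27) → C = 22/3
  (0, 25/2) → C = -75/2
  (0, 19/9) → C = -19/3

The optimum lies where 10a + 3b = 61 and -6a + 9b = 19.
Solving simultaneously gives a = 41/9, b = 139/27.

a = 41/9, b = 139/27, maximum C = 22/3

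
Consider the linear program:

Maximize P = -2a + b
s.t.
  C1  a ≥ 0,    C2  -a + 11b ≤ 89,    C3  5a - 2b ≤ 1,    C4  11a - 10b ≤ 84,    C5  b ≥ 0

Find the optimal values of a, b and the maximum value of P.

a = 0, b = 89/11, maximum P = 89/11

The binding constraints are a = 0 and -a + 11b = 89.
Solving simultaneously gives a = 0, b = 89/11.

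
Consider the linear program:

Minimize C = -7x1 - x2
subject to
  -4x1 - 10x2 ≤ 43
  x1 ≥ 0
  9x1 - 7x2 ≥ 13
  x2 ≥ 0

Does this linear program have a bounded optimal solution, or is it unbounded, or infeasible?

From the feasible point (13/9, 0), moving in the direction (7, 9) keeps every constraint satisfied while C decreases without bound.

unbounded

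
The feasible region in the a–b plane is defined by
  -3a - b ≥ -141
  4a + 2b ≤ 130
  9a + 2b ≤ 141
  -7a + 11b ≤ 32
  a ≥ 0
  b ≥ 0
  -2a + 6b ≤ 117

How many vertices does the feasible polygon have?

4

Intersecting each pair of boundary lines and keeping only the points that satisfy every inequality leaves:
  (1487/113, 1275/113)
  (47/3, 0)
  (0, 32/11)
  (0, 0)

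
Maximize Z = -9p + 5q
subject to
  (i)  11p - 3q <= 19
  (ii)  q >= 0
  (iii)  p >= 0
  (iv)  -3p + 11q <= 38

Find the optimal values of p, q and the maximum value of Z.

Corner points and Z = -9p + 5q:
  (19/11, 0) → Z = -171/11
  (323/112, 475/112) → Z = -19/4
  (0, 0) → Z = 0
  (0, 38/11) → Z = 190/11

At the optimal vertex, p = 0 and -3p + 11q = 38.
Solving simultaneously gives p = 0, q = 38/11.

p = 0, q = 38/11, maximum Z = 190/11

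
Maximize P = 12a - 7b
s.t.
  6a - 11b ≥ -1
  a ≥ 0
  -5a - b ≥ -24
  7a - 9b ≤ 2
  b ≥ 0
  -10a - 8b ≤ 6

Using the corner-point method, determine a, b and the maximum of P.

a = 31/23, b = 19/23, maximum P = 239/23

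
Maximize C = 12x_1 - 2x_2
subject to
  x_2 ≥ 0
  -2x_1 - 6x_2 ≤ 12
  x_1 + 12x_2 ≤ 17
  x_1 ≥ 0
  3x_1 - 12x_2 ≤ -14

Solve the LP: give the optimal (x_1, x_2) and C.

At the optimal vertex, x_1 + 12x_2 = 17 and 3x_1 - 12x_2 = -14.
Solving simultaneously gives x_1 = 3/4, x_2 = 65/48.

x_1 = 3/4, x_2 = 65/48, maximum C = 151/24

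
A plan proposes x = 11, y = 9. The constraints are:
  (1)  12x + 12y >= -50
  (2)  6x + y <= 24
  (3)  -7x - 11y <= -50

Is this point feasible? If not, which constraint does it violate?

Constraint (2): 6x + y = 75, which is not ≤ 24. All other constraints are satisfied.

not feasible — violates (2)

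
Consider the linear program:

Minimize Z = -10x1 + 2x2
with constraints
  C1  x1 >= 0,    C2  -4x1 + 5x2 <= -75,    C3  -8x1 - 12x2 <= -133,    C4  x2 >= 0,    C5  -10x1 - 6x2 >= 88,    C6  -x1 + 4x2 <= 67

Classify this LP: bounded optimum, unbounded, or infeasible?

The boundaries -4x1 + 5x2 = -75 and x2 = 0 meet at (75/4, 0), but that point violates -10x1 - 6x2 ≥ 88. Every candidate vertex is excluded by some other constraint, so the feasible region is empty.

infeasible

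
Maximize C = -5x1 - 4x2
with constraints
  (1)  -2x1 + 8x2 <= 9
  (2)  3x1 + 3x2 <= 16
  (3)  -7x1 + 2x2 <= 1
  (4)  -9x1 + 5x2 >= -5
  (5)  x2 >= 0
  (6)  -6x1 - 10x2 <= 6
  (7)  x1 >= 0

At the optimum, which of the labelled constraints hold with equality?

(5) and (7)

Feasible corners and C = -5x1 - 4x2:
  (5/26, 61/52) → C = -147/26
  (85/62, 91/62) → C = -789/62
  (0, 1/2) → C = -2
  (5/9, 0) → C = -25/9
  (0, 0) → C = 0

The maximum is at (0, 0). Substituting into each constraint, equality holds for (5) and (7); the remaining constraints have slack.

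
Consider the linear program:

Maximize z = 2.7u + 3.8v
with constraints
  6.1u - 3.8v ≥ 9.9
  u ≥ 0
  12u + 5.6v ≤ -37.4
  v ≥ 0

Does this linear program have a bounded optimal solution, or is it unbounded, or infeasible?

infeasible

The boundaries 6.1u - 3.8v = 9.9 and v = 0 meet at (99/61, 0), but that point violates 12u + 5.6v ≤ -37.4. Every candidate vertex is excluded by some other constraint, so the feasible region is empty.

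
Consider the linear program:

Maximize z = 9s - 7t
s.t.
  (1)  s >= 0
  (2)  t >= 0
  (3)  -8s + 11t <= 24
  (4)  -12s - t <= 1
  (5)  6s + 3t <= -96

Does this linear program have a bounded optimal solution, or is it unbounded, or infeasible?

infeasible

The boundaries s = 0 and t = 0 meet at (0, 0), but that point violates 6s + 3t ≤ -96. Every candidate vertex is excluded by some other constraint, so the feasible region is empty.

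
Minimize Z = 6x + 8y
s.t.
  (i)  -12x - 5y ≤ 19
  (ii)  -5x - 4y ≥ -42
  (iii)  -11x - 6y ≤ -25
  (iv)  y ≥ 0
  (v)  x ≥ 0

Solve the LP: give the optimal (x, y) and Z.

Feasible corners and Z = 6x + 8y:
  (42/5, 0) → Z = 252/5
  (0, 21/2) → Z = 84
  (25/11, 0) → Z = 150/11
  (0, 25/6) → Z = 100/3

x = 25/11, y = 0, minimum Z = 150/11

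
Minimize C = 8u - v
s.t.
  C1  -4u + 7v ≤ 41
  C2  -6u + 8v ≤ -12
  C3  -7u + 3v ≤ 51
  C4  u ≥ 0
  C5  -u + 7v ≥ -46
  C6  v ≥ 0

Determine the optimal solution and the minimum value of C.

u = 2, v = 0, minimum C = 16

Corner points and C = 8u - v:
  (206/5, 147/5) → C = 1501/5
  (2, 0) → C = 16
  (46, 0) → C = 368
The feasible region is unbounded (it extends along (7, 4), (7, 1)), but C strictly increases along every unbounded feasible direction, so there is no improving ray and the minimum is attained at a vertex.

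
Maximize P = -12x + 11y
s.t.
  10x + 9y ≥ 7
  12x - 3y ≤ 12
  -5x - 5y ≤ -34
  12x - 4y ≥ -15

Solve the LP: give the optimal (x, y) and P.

x = 31/4, y = 27, maximum P = 204

Vertices and P = -12x + 11y:
  (54/25, 116/25) → P = 628/25
  (31/4, 27) → P = 204
  (61/80, 483/80) → P = 4581/80

The binding constraints are 12x - 3y = 12 and 12x - 4y = -15.
Solving simultaneously gives x = 31/4, y = 27.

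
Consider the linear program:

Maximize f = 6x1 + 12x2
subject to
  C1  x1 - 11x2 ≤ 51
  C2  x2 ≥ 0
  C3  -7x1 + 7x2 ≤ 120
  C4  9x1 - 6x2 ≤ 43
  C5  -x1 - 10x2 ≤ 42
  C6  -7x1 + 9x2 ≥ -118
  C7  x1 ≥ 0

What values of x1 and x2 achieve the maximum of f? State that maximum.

x1 = 1021/21, x2 = 1381/21, maximum f = 7566/7

Extreme points and f = 6x1 + 12x2:
  (43/9, 0) → f = 86/3
  (0, 0) → f = 0
  (1021/21, 1381/21) → f = 7566/7
  (0, 120/7) → f = 1440/7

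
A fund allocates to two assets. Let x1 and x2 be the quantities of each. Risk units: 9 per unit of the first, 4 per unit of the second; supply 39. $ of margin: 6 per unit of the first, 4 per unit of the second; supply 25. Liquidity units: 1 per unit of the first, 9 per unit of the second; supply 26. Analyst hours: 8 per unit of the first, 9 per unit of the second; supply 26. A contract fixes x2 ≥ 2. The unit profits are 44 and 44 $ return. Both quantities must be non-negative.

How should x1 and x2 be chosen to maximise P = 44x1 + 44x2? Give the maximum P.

x1 = 1, x2 = 2, maximum P = 132

Corner points and P = 44x1 + 44x2:
  (0, 26/9) → P = 1144/9
  (0, 2) → P = 88
  (1, 2) → P = 132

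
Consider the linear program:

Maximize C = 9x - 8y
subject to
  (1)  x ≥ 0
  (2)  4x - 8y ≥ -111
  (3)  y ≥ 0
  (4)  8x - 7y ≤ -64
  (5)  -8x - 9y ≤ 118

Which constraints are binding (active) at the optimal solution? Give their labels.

Vertices and C = 9x - 8y:
  (0, 111/8) → C = -111
  (0, 64/7) → C = -512/7
  (265/36, 158/9) → C = -2671/36

The maximum is at (0, 64/7). Substituting into each constraint, equality holds for (1) and (4); the remaining constraints have slack.

(1) and (4)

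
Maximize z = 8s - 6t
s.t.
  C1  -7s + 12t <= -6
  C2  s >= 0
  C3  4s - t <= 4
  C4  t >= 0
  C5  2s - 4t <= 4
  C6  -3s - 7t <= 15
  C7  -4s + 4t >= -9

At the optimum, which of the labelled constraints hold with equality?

Extreme points and z = 8s - 6t:
  (42/41, 4/41) → z = 312/41
  (6/7, 0) → z = 48/7
  (1, 0) → z = 8

The maximum is at (1, 0). Substituting into each constraint, equality holds for C3 and C4; the remaining constraints have slack.

C3 and C4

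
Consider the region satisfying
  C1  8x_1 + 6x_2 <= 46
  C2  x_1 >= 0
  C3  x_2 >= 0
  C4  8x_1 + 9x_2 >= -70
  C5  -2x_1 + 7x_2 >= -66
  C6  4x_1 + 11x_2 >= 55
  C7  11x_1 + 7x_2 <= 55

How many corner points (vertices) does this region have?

4

Pairwise boundary intersections that survive every other constraint:
  (0, 23/3)
  (4/5, 33/5)
  (0, 5)
  (220/93, 385/93)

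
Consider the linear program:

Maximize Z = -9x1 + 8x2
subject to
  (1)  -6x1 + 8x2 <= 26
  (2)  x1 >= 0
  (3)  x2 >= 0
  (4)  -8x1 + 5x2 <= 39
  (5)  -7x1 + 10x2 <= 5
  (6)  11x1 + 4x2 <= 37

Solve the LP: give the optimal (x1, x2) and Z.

Extreme points and Z = -9x1 + 8x2:
  (0, 0) → Z = 0
  (0, 1/2) → Z = 4
  (37/11, 0) → Z = -333/11
  (175/69, 157/69) → Z = -319/69

The optimum lies where x1 = 0 and -7x1 + 10x2 = 5.
Solving simultaneously gives x1 = 0, x2 = 1/2.

x1 = 0, x2 = 1/2, maximum Z = 4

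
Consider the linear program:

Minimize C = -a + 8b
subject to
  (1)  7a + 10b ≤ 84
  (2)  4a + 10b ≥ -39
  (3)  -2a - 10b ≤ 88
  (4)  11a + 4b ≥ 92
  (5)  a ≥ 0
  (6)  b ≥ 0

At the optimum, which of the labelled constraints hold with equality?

(1) and (6)

Corner points and C = -a + 8b:
  (292/41, 140/41) → C = 828/41
  (12, 0) → C = -12
  (92/11, 0) → C = -92/11

The minimum is at (12, 0). Substituting into each constraint, equality holds for (1) and (6); the remaining constraints have slack.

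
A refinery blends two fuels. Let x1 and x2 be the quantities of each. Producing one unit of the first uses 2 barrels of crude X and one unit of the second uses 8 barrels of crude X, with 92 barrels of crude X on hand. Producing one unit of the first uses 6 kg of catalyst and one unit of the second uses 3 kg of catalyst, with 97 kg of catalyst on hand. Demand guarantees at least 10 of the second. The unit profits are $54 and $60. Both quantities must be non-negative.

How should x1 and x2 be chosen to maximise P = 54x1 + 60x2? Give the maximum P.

Vertices and P = 54x1 + 60x2:
  (0, 23/2) → P = 690
  (0, 10) → P = 600
  (6, 10) → P = 924

x1 = 6, x2 = 10, maximum P = 924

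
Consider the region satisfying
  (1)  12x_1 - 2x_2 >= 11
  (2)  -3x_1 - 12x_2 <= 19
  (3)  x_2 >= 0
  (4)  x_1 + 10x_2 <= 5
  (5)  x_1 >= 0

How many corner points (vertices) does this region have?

3

Intersecting each pair of boundary lines and keeping only the points that satisfy every inequality leaves:
  (11/12, 0)
  (60/61, 49/122)
  (5, 0)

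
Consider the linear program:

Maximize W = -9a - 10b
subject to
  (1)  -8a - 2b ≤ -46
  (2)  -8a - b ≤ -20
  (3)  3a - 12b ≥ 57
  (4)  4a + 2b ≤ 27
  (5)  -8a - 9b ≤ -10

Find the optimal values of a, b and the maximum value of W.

Feasible corners and W = -9a - 10b:
  (111/17, -53/17) → W = -469/17
  (197/28, -36/7) → W = -333/28
  (73/9, -49/18) → W = -412/9
  (223/20, -44/5) → W = -247/20

The optimum lies where -8a - 2b = -46 and -8a - 9b = -10.
Solving simultaneously gives a = 197/28, b = -36/7.

a = 197/28, b = -36/7, maximum W = -333/28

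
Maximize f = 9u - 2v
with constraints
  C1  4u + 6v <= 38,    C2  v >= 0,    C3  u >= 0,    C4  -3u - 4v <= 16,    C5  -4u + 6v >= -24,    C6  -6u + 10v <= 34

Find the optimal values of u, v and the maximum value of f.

Feasible corners and f = 9u - 2v:
  (31/4, 7/6) → f = 809/12
  (44/19, 91/19) → f = 214/19
  (0, 0) → f = 0
  (6, 0) → f = 54
  (0, 17/5) → f = -34/5

The optimum lies where 4u + 6v = 38 and -4u + 6v = -24.
Solving simultaneously gives u = 31/4, v = 7/6.

u = 31/4, v = 7/6, maximum f = 809/12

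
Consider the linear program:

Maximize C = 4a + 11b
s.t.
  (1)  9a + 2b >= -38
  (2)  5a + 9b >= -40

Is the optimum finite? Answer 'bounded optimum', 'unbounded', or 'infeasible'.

From the feasible point (-262/71, -170/71), moving in the direction (-2, 9) keeps every constraint satisfied while C increases without bound.

unbounded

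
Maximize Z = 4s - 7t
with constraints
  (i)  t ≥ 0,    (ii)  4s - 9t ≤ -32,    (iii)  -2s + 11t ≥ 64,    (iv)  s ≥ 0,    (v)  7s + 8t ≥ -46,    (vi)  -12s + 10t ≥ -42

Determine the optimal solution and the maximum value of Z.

s = 349/34, t = 138/17, maximum Z = -268/17

Feasible corners and Z = 4s - 7t:
  (112/13, 96/13) → Z = -224/13
  (349/34, 138/17) → Z = -268/17
  (0, 64/11) → Z = -448/11
The feasible region is unbounded (it extends along (0, 1), (5, 6)), but Z strictly decreases along every unbounded feasible direction, so there is no improving ray and the maximum is attained at a vertex.

The binding constraints are 4s - 9t = -32 and -12s + 10t = -42.
Solving simultaneously gives s = 349/34, t = 138/17.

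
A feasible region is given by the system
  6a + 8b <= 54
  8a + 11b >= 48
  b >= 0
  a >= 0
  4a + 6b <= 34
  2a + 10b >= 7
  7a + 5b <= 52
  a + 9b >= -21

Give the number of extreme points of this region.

5

Of the 28 pairwise boundary intersections, those satisfying every inequality are:
  (6, 0)
  (0, 48/11)
  (52/7, 0)
  (0, 17/3)
  (71/11, 15/11)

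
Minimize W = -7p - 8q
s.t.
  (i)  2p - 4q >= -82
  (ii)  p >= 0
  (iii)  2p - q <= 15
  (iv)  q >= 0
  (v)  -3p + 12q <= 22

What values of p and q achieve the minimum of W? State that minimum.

Corner points and W = -7p - 8q:
  (0, 0) → W = 0
  (0, 11/6) → W = -44/3
  (15/2, 0) → W = -105/2
  (202/21, 89/21) → W = -2126/21

p = 202/21, q = 89/21, minimum W = -2126/21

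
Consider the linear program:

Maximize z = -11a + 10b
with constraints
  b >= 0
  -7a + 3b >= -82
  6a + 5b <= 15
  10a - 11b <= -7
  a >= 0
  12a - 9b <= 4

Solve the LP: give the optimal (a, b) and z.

Corner points and z = -11a + 10b:
  (65/58, 48/29) → z = 245/58
  (0, 3) → z = 30
  (0, 7/11) → z = 70/11

The binding constraints are 6a + 5b = 15 and a = 0.
Solving simultaneously gives a = 0, b = 3.

a = 0, b = 3, maximum z = 30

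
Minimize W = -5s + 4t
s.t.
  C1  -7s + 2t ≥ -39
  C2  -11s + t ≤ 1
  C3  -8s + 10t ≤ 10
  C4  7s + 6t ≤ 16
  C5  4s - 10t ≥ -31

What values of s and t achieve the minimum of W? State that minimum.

The binding constraints are -7s + 2t = -39 and -11s + t = 1.
Solving simultaneously gives s = -41/15, t = -436/15.

s = -41/15, t = -436/15, minimum W = -513/5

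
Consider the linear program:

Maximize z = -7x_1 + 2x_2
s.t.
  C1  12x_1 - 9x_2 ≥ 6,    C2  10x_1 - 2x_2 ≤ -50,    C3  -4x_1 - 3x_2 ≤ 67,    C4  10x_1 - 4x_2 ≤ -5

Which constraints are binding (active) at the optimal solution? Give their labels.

Feasible corners and z = -7x_1 + 2x_2:
  (-7, -10) → z = 29
  (-65/8, -23/2) → z = 271/8
  (-142/19, -235/19) → z = 524/19

The maximum is at (-65/8, -23/2). Substituting into each constraint, equality holds for C1 and C3; the remaining constraints have slack.

C1 and C3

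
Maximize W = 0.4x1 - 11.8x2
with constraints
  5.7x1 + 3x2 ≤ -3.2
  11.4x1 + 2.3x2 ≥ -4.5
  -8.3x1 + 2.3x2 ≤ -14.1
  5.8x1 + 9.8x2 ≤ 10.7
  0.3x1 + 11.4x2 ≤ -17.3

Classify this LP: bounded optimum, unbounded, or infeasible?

From the feasible point (3494/3801, -10693/3801), moving in the direction (2.3, -11.4) keeps every constraint satisfied while W increases without bound.

unbounded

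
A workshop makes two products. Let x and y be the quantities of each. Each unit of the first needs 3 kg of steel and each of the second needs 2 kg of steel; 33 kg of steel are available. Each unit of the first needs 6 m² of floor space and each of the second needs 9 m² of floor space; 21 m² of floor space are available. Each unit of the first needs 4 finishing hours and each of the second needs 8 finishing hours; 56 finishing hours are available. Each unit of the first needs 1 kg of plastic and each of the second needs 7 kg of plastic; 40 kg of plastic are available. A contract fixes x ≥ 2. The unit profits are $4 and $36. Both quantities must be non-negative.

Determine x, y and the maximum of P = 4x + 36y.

Corner points and P = 4x + 36y:
  (7/2, 0) → P = 14
  (2, 0) → P = 8
  (2, 1) → P = 44

At the optimal vertex, 6x + 9y = 21 and x = 2.
Solving simultaneously gives x = 2, y = 1.

x = 2, y = 1, maximum P = 44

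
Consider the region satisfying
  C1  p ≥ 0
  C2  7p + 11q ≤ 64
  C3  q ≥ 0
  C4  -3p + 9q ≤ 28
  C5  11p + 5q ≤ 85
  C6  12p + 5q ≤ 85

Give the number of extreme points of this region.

5

Pairwise boundary intersections that survive every other constraint:
  (0, 0)
  (0, 28/9)
  (67/24, 97/24)
  (615/97, 173/97)
  (85/12, 0)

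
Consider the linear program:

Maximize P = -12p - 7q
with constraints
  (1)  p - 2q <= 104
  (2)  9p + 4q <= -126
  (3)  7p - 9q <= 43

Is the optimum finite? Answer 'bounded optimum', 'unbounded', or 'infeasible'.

unbounded

From the feasible point (-170, -137), moving in the direction (-2, -1) keeps every constraint satisfied while P increases without bound.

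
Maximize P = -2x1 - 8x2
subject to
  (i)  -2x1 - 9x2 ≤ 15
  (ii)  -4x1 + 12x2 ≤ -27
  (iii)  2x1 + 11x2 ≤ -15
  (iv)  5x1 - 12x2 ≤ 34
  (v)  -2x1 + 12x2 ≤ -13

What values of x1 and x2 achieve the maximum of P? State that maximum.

x1 = 21/20, x2 = -19/10, maximum P = 131/10

Vertices and P = -2x1 - 8x2:
  (21/20, -19/10) → P = 131/10
  (42/23, -143/69) → P = 892/69
  (117/68, -57/34) → P = 339/34
  (194/79, -143/79) → P = 756/79

At the optimal vertex, -2x1 - 9x2 = 15 and -4x1 + 12x2 = -27.
Solving simultaneously gives x1 = 21/20, x2 = -19/10.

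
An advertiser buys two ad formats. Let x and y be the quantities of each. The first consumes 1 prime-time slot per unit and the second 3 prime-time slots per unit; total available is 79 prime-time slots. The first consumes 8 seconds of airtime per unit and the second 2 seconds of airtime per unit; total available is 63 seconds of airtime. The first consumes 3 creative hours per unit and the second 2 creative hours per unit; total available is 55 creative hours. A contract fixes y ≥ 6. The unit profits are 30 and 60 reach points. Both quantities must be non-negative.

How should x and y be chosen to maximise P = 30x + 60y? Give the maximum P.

Extreme points and P = 30x + 60y:
  (0, 79/3) → P = 1580
  (0, 6) → P = 360
  (1, 26) → P = 1590
  (8/5, 251/10) → P = 1554
  (51/8, 6) → P = 2205/4

At the optimal vertex, x + 3y = 79 and 3x + 2y = 55.
Solving simultaneously gives x = 1, y = 26.

x = 1, y = 26, maximum P = 1590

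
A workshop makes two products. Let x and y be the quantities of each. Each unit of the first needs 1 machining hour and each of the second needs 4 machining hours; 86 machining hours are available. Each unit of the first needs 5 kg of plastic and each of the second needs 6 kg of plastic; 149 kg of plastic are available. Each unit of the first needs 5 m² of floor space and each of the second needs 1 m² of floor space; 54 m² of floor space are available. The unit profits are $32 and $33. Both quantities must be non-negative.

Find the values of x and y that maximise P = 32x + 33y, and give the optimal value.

Extreme points and P = 32x + 33y:
  (0, 0) → P = 0
  (0, 43/2) → P = 1419/2
  (54/5, 0) → P = 1728/5
  (40/7, 281/14) → P = 11833/14
  (7, 19) → P = 851

The binding constraints are 5x + 6y = 149 and 5x + y = 54.
Solving simultaneously gives x = 7, y = 19.

x = 7, y = 19, maximum P = 851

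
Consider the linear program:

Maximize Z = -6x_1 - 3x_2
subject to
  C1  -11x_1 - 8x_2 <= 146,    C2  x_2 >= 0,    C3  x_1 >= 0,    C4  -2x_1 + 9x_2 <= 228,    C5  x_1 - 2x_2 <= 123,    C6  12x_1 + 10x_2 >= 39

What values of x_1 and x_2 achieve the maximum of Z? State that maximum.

x_1 = 0, x_2 = 39/10, maximum Z = -117/10

Corner points and Z = -6x_1 - 3x_2:
  (123, 0) → Z = -738
  (13/4, 0) → Z = -39/2
  (0, 76/3) → Z = -76
  (0, 39/10) → Z = -117/10
  (1563/5, 474/5) → Z = -2160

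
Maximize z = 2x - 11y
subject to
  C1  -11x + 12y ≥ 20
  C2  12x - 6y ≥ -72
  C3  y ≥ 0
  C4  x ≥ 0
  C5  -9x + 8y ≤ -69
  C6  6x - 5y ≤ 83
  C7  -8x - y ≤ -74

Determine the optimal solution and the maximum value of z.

x = 247/5, y = 939/20, maximum z = -8353/20

Vertices and z = 2x - 11y:
  (247/5, 939/20) → z = -8353/20
  (1096/17, 1033/17) → z = -9171/17
  (319/3, 111) → z = -3025/3

At the optimal vertex, -11x + 12y = 20 and -9x + 8y = -69.
Solving simultaneously gives x = 247/5, y = 939/20.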